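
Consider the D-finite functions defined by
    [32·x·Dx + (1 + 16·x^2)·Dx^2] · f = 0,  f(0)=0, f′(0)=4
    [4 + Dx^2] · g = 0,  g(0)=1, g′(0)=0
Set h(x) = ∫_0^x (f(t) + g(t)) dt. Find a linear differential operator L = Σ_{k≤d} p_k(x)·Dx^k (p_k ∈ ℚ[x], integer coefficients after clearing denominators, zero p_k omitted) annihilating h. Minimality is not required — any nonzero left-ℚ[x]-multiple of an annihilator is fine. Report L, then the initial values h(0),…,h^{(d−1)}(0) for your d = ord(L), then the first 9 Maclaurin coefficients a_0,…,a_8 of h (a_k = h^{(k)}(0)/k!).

L = (-6016·x + 102400·x^3 + 32768·x^5)·Dx^2 + (-28 + 1216·x^2 + 27648·x^4 + 16384·x^6)·Dx^3 + (-1504·x + 25600·x^3 + 8192·x^5)·Dx^4 + (-7 + 304·x^2 + 6912·x^4 + 4096·x^6)·Dx^5  (order 5).
h: a_k = 0, 1, 2, -2/3, -16/3, 2/15, 512/15, -4/315, -2048/7, …
ICs: h(0) = 0, h′(0) = 1, h′′(0) = 4, h′′′(0) = -4, h′′′′(0) = -128.

f: a_k = 0, 4, 0, -64/3, 0, 1024/5, 0, -16384/7, 0, …
g: a_k = 1, 0, -2, 0, 2/3, 0, -4/45, 0, 2/315, …
Sum ⇒ L₀ = lclm(L_f,L_g) in ℚ(x)⟨Dx⟩.
h=∫h₀ ⇒ L = L₀·Dx.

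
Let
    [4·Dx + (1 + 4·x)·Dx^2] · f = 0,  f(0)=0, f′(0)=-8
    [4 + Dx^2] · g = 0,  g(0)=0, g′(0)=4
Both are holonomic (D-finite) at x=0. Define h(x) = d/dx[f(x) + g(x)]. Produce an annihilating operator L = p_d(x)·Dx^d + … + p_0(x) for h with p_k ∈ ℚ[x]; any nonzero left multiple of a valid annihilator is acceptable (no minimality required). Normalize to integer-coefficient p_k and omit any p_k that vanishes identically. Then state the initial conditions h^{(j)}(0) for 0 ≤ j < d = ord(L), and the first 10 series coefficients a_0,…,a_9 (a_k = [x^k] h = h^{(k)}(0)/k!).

L = (400 + 128·x + 256·x^2) + (36 + 176·x + 192·x^2 + 256·x^3)·Dx + (100 + 32·x + 64·x^2)·Dx^2 + (9 + 44·x + 48·x^2 + 64·x^3)·Dx^3  (order 3).
h: a_k = -4, 32, -136, 512, -6136/3, 8192, -1474576/45, 131072, -165150712/315, 2097152, …
ICs: h(0) = -4, h′(0) = 32, h′′(0) = -272.

f: a_k = 0, -8, 16, -128/3, 128, -2048/5, 4096/3, -32768/7, 16384, -524288/9, …
g: a_k = 0, 4, 0, -8/3, 0, 8/15, 0, -16/315, 0, 8/2835, …
Sum ⇒ L₀ = lclm(L_f,L_g) in ℚ(x)⟨Dx⟩.
Derive L from L₀ (diff closure).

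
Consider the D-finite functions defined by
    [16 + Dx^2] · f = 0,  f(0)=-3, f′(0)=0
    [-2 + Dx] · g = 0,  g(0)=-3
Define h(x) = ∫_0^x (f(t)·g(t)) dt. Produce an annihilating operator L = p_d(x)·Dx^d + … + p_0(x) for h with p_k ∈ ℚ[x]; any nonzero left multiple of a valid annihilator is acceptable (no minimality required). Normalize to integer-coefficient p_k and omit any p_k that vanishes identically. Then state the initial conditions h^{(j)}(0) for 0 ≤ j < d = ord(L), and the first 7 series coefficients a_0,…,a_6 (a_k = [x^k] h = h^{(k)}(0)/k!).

L = 20·Dx - 4·Dx^2 + Dx^3  (order 3).
h: a_k = 0, 9, 9, -18, -33, -42/5, 82/5, …
ICs: h(0) = 0, h′(0) = 9, h′′(0) = 18.

f: a_k = -3, 0, 24, 0, -32, 0, 256/15, …
g: a_k = -3, -6, -6, -4, -2, -4/5, -4/15, …
f·g: L₀ = L_f ⊗_s L_g, ord ≤ 2·1.
∫: right-multiply L₀ by Dx.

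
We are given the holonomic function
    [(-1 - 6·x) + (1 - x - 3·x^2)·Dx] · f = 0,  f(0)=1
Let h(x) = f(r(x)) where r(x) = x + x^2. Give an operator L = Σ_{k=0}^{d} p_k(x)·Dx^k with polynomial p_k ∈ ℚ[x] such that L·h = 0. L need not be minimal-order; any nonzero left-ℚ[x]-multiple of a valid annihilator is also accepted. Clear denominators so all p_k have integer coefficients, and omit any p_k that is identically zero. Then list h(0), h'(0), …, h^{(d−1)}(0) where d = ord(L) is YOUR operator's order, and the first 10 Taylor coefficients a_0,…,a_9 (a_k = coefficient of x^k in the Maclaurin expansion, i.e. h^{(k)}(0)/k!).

L = (1 + 8·x + 18·x^2 + 12·x^3) + (-1 + x + 4·x^2 + 6·x^3 + 3·x^4)·Dx  (order 1).
h: a_k = 1, 1, 5, 15, 44, 137, 418, 1275, 3901, 11920, …
ICs: h(0) = 1.

f: a_k = 1, 1, 4, 7, 19, 40, 97, 217, 508, 1159, …
f∘r: x↦r, Dx↦Dx/r' in L_f ⇒ L₀.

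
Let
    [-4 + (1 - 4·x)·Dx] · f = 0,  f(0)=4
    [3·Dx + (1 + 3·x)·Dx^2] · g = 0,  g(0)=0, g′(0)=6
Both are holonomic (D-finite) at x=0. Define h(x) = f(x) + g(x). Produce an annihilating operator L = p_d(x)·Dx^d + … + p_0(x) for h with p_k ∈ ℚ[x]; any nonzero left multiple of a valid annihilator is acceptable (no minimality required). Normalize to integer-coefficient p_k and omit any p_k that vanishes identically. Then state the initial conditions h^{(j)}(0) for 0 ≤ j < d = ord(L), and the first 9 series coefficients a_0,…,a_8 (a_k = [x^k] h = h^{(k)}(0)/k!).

f: a_k = 4, 16, 64, 256, 1024, 4096, 16384, 65536, 262144, …
g: a_k = 0, 6, -9, 18, -81/2, 486/5, -243, 4374/7, -6561/4, …
f+g: L₀ = lclm(L_f,L_g), ord ≤ 1+2.
L = (432 + 288·x)·Dx + (78 + 720·x + 576·x^2)·Dx^2 + (-11 - x + 144·x^2 + 144·x^3)·Dx^3  (order 3).
h: a_k = 4, 22, 55, 274, 1967/2, 20966/5, 16141, 463126/7, 1042015/4, …
ICs: h(0) = 4, h′(0) = 22, h′′(0) = 110.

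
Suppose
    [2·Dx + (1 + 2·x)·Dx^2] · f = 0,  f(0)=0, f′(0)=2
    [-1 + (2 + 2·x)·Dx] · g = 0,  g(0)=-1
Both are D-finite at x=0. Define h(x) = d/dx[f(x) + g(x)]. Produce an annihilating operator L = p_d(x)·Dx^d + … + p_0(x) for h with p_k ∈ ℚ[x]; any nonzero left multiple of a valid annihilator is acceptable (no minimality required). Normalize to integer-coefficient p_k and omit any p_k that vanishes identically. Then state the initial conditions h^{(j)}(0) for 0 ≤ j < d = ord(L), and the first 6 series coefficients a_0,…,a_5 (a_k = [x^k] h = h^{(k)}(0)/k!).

f: a_k = 0, 2, -2, 8/3, -4, 32/5, …
g: a_k = -1, -1/2, 1/8, -1/16, 5/128, -7/256, …
Sum ⇒ L₀ = lclm(L_f,L_g) in ℚ(x)⟨Dx⟩.
h₀' ⇒ L via d/dx closure of L₀.
L = (10 + 4·x) + (29 + 52·x + 20·x^2)·Dx + (6 + 22·x + 24·x^2 + 8·x^3)·Dx^2  (order 2).
h: a_k = 3/2, -15/4, 125/16, -507/32, 8157/256, -32705/512, …
ICs: h(0) = 3/2, h′(0) = -15/4.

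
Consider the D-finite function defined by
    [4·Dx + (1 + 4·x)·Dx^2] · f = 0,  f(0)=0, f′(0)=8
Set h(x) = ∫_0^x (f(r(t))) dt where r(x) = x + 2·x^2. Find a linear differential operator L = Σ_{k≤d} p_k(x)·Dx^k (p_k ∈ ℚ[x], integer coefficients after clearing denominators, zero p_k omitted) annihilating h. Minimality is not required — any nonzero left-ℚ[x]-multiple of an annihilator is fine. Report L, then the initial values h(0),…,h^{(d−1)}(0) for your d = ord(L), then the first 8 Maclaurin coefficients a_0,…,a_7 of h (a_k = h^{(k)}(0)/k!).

f: a_k = 0, 8, -16, 128/3, -128, 2048/5, -4096/3, 32768/7, …
h₀=f(r): pull back L_f along r ⇒ L₀.
Integrate: L := L₀·Dx.
L = (16·x + 32·x^2)·Dx^2 + (1 + 8·x + 24·x^2 + 32·x^3)·Dx^3  (order 3).
h: a_k = 0, 0, 4, 0, -16/3, 64/5, -256/15, 0, …
ICs: h(0) = 0, h′(0) = 0, h′′(0) = 8.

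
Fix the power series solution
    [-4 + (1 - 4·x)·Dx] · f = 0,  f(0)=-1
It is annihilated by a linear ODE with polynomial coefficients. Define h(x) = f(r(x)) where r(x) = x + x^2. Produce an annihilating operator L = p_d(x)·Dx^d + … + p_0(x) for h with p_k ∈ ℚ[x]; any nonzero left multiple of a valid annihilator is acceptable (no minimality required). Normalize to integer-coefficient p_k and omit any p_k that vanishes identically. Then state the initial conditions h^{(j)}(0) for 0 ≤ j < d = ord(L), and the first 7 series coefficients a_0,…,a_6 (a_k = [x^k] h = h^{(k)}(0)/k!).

f: a_k = -1, -4, -16, -64, -256, -1024, -4096, …
f∘r: x↦r, Dx↦Dx/r' in L_f ⇒ L₀.
L = (4 + 8·x) + (-1 + 4·x + 4·x^2)·Dx  (order 1).
h: a_k = -1, -4, -20, -96, -464, -2240, -10816, …
ICs: h(0) = -1.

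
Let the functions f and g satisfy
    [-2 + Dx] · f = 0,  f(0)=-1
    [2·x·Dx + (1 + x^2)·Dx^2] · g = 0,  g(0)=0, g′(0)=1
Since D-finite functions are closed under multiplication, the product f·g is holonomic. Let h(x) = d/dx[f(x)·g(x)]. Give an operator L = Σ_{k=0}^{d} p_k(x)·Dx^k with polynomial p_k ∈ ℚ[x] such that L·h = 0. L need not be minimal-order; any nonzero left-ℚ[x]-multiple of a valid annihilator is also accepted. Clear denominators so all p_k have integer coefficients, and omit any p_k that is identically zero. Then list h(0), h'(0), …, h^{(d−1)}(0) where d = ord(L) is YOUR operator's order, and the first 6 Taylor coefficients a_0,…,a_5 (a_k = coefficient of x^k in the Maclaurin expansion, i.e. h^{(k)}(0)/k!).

f: a_k = -1, -2, -2, -4/3, -2/3, -4/15, …
g: a_k = 0, 1, 0, -1/3, 0, 1/5, …
Product ⇒ symmetric product L₀, ord ≤ 2.
h₀' ⇒ L via d/dx closure of L₀.
L = (2 - 8·x + 14·x^2 - 8·x^3 + 4·x^4) + (-3 + 6·x - 11·x^2 + 6·x^3 - 4·x^4)·Dx + (1 - x + 2·x^2 - x^3 + x^4)·Dx^2  (order 2).
h: a_k = -1, -4, -5, -8/3, -1, -4/3, …
ICs: h(0) = -1, h′(0) = -4.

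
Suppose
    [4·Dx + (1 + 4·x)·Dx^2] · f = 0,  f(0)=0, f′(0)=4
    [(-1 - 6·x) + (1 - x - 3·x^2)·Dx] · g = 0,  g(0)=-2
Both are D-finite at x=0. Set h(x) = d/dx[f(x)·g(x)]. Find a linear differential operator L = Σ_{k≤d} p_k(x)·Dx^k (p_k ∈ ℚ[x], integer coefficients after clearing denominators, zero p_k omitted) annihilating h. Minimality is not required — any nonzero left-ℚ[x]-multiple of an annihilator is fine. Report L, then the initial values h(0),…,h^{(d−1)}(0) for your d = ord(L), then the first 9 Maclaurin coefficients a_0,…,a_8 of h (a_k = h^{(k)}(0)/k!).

f: a_k = 0, 4, -8, 64/3, -64, 1024/5, -2048/3, 16384/7, -8192, …
g: a_k = -2, -2, -8, -14, -38, -80, -194, -434, -1016, …
L₀ := L_f ⊗_s L_g (sym. prod.), ord ≤ 2.
h₀' ⇒ L via d/dx closure of L₀.
L = (218 + 1080·x + 2592·x^2) + (-1 + 142·x + 1224·x^2 + 2016·x^3)·Dx + (-5 - 39·x - 37·x^2 + 228·x^3 + 288·x^4)·Dx^2  (order 2).
h: a_k = -8, 16, -176, 1120/3, -7384/3, 34592/5, -525512/15, 12464192/105, -18405616/35, …
ICs: h(0) = -8, h′(0) = 16.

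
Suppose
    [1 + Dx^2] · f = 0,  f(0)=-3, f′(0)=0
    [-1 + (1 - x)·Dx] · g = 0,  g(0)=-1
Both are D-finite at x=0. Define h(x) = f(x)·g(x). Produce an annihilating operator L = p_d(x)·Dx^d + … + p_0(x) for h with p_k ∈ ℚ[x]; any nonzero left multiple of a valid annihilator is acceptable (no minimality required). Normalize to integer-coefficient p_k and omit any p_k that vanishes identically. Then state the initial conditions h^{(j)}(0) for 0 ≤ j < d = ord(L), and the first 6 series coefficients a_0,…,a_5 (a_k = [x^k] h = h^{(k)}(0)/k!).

f: a_k = -3, 0, 3/2, 0, -1/8, 0, …
g: a_k = -1, -1, -1, -1, -1, -1, …
Product ⇒ symmetric product L₀, ord ≤ 2.
L = (-1 + x) + 2·Dx + (-1 + x)·Dx^2  (order 2).
h: a_k = 3, 3, 3/2, 3/2, 13/8, 13/8, …
ICs: h(0) = 3, h′(0) = 3.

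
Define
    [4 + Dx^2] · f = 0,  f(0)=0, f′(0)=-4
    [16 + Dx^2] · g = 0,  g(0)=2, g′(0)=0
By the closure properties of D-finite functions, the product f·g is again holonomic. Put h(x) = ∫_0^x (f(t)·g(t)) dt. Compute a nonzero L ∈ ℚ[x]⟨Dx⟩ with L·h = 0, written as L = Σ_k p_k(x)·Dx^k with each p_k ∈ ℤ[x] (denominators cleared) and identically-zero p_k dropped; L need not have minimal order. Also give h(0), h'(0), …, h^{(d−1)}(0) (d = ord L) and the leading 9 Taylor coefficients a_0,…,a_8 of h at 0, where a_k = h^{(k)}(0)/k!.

f: a_k = 0, -4, 0, 8/3, 0, -8/15, 0, 16/315, 0, …
g: a_k = 2, 0, -16, 0, 64/3, 0, -512/45, 0, 1024/315, …
f·g: L₀ = L_f ⊗_s L_g, ord ≤ 2·2.
Integrate: L := L₀·Dx.
L = 144·Dx + 40·Dx^3 + Dx^5  (order 5).
h: a_k = 0, 0, -4, 0, 52/3, 0, -968/45, 0, 4372/315, …
ICs: h(0) = 0, h′(0) = 0, h′′(0) = -8, h′′′(0) = 0, h′′′′(0) = 416.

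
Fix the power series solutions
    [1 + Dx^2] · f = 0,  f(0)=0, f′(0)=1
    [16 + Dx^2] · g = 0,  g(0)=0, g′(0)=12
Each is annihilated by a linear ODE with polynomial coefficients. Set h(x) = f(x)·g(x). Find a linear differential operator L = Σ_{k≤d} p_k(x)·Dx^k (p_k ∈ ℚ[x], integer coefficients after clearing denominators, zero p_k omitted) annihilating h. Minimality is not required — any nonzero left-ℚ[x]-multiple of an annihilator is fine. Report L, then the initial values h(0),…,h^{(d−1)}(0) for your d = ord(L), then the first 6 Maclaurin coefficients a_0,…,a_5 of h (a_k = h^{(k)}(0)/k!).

f: a_k = 0, 1, 0, -1/6, 0, 1/120, …
g: a_k = 0, 12, 0, -32, 0, 128/5, …
L₀ := L_f ⊗_s L_g (sym. prod.), ord ≤ 4.
L = 225 + 34·Dx^2 + Dx^4  (order 4).
h: a_k = 0, 0, 12, 0, -34, 0, …
ICs: h(0) = 0, h′(0) = 0, h′′(0) = 24, h′′′(0) = 0.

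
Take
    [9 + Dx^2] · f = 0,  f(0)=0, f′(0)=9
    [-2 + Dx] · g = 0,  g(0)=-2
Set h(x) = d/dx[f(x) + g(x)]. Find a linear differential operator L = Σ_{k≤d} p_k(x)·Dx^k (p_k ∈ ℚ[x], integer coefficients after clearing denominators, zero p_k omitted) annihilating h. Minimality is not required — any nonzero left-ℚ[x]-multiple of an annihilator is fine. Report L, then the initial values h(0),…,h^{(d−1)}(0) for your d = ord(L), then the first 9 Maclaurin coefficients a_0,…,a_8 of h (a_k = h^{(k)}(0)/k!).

L = 18 - 9·Dx + 2·Dx^2 - Dx^3  (order 3).
h: a_k = 5, -8, -97/2, -16/3, 665/24, -16/15, -6817/720, -32/315, 11605/8064, …
ICs: h(0) = 5, h′(0) = -8, h′′(0) = -97.

f: a_k = 0, 9, 0, -27/2, 0, 243/40, 0, -729/560, 0, …
g: a_k = -2, -4, -4, -8/3, -4/3, -8/15, -8/45, -16/315, -4/315, …
f+g: L₀ = lclm(L_f,L_g), ord ≤ 2+1.
Differentiate: ansatz ord ≤ ord L₀ ⇒ L.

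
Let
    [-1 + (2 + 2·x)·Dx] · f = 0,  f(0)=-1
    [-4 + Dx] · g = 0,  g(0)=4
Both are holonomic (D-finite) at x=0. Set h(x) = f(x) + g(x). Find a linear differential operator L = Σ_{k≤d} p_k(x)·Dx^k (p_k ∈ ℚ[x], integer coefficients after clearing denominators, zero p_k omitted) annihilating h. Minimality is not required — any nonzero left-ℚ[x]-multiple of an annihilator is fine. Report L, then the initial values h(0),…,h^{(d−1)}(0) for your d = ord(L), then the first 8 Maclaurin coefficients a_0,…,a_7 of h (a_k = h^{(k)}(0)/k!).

L = (36 + 32·x) + (-65 - 128·x - 64·x^2)·Dx + (14 + 30·x + 16·x^2)·Dx^2  (order 2).
h: a_k = 3, 31/2, 257/8, 2045/48, 16399/384, 130967/3840, 1049521/46080, 8378213/645120, …
ICs: h(0) = 3, h′(0) = 31/2.

f: a_k = -1, -1/2, 1/8, -1/16, 5/128, -7/256, 21/1024, -33/2048, …
g: a_k = 4, 16, 32, 128/3, 128/3, 512/15, 1024/45, 4096/315, …
f+g: L₀ = lclm(L_f,L_g), ord ≤ 1+1.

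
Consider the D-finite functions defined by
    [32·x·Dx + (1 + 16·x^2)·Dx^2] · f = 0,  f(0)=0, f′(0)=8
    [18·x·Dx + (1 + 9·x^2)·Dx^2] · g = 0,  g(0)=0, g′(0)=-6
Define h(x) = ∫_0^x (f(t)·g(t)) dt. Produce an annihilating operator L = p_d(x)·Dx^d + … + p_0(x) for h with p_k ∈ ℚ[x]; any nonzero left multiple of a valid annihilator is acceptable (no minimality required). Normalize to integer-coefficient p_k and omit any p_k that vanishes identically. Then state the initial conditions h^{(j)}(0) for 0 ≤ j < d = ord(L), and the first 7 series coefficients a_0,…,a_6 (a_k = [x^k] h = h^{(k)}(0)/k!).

L = (-3456·x - 144000·x^3 - 1327104·x^5 + 4147200·x^7 + 71663616·x^9)·Dx^2 + (-100 - 11532·x^2 - 259200·x^4 - 1161216·x^6 + 14515200·x^8 + 107495424·x^10)·Dx^3 + (-200·x - 7880·x^3 - 86400·x^5 + 194112·x^7 + 8294400·x^9 + 35831808·x^11)·Dx^4 + (-1 - 50·x^2 - 769·x^4 + 110736·x^8 + 1036800·x^10 + 2985984·x^12)·Dx^5  (order 5).
h: a_k = 0, 0, 0, -16, 0, 80, 0, …
ICs: h(0) = 0, h′(0) = 0, h′′(0) = 0, h′′′(0) = -96, h′′′′(0) = 0.

f: a_k = 0, 8, 0, -128/3, 0, 2048/5, 0, …
g: a_k = 0, -6, 0, 18, 0, -486/5, 0, …
Product ⇒ symmetric product L₀, ord ≤ 4.
∫: right-multiply L₀ by Dx.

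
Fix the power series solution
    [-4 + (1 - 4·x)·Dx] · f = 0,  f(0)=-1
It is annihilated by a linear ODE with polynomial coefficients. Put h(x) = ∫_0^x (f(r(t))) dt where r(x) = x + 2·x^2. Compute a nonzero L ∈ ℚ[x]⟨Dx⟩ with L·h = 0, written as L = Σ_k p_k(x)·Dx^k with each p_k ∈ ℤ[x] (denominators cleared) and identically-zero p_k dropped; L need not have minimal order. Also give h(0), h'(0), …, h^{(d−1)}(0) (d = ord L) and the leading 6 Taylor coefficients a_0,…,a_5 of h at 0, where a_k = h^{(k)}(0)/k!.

f: a_k = -1, -4, -16, -64, -256, -1024, …
h₀=f(r): pull back L_f along r ⇒ L₀.
Integrate: L := L₀·Dx.
L = (4 + 16·x)·Dx + (-1 + 4·x + 8·x^2)·Dx^2  (order 2).
h: a_k = 0, -1, -2, -8, -32, -704/5, …
ICs: h(0) = 0, h′(0) = -1.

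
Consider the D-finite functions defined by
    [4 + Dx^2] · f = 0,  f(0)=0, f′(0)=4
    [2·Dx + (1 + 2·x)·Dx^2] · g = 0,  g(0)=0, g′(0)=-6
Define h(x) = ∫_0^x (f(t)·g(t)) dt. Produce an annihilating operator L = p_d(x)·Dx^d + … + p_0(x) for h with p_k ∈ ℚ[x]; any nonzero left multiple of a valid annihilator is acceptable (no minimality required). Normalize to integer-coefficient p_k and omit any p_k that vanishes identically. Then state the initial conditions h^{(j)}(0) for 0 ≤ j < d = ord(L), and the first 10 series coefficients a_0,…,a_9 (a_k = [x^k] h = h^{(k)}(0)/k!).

f: a_k = 0, 4, 0, -8/3, 0, 8/15, 0, -16/315, 0, 8/2835, …
g: a_k = 0, -6, 6, -8, 12, -96/5, 32, -384/7, 96, -512/3, …
Product ⇒ symmetric product L₀, ord ≤ 4.
h=∫h₀ ⇒ L = L₀·Dx.
L = (-48 + 192·x + 1216·x^2 + 2048·x^3 + 1024·x^4)·Dx + (32 + 320·x + 768·x^2 + 512·x^3)·Dx^2 + (160·x + 672·x^2 + 1024·x^3 + 512·x^4)·Dx^3 + (8 + 80·x + 192·x^2 + 128·x^3)·Dx^4 + (3 + 28·x + 92·x^2 + 128·x^3 + 64·x^4)·Dx^5  (order 5).
h: a_k = 0, 0, 0, -8, 6, -16/5, 16/3, -176/21, 62/5, -3616/189, …
ICs: h(0) = 0, h′(0) = 0, h′′(0) = 0, h′′′(0) = -48, h′′′′(0) = 144.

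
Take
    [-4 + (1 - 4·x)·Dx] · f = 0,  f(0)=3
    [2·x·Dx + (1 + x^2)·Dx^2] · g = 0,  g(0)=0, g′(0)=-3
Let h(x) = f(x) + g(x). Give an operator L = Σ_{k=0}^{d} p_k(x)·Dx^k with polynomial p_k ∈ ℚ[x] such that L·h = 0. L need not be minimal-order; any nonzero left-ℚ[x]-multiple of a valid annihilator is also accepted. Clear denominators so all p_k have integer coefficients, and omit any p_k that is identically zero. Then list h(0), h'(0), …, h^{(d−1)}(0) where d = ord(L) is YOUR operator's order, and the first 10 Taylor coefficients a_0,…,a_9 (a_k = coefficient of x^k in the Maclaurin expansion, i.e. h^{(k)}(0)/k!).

f: a_k = 3, 12, 48, 192, 768, 3072, 12288, 49152, 196608, 786432, …
g: a_k = 0, -3, 0, 1, 0, -3/5, 0, 3/7, 0, -1/3, …
Weyl lclm of L_f,L_g ⇒ L₀ (ord ≤ 3).
L = (-8 + 128·x + 24·x^2)·Dx + (49 - 8·x + 109·x^2 + 24·x^3)·Dx^2 + (-4 + 15·x + 15·x^3 + 4·x^4)·Dx^3  (order 3).
h: a_k = 3, 9, 48, 193, 768, 15357/5, 12288, 344067/7, 196608, 2359295/3, …
ICs: h(0) = 3, h′(0) = 9, h′′(0) = 96.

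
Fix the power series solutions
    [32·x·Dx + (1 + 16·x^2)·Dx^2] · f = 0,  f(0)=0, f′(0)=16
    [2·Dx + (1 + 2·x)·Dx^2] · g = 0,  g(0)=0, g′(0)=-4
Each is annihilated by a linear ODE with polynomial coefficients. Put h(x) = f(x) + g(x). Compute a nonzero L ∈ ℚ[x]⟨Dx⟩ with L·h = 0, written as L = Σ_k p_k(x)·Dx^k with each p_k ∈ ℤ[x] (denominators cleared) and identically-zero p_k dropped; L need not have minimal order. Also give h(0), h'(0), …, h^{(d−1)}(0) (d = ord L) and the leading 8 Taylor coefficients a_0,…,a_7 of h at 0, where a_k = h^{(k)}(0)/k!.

f: a_k = 0, 16, 0, -256/3, 0, 4096/5, 0, -65536/7, …
g: a_k = 0, -4, 4, -16/3, 8, -64/5, 64/3, -256/7, …
f+g: L₀ = lclm(L_f,L_g), ord ≤ 2+2.
L = (-32 - 192·x + 1536·x^2 + 1024·x^3)·Dx + (-20 - 64·x + 576·x^2 + 3072·x^3 + 2048·x^4)·Dx^2 + (-1 + 14·x + 32·x^2 + 256·x^3 + 768·x^4 + 512·x^5)·Dx^3  (order 3).
h: a_k = 0, 12, 4, -272/3, 8, 4032/5, 64/3, -65792/7, …
ICs: h(0) = 0, h′(0) = 12, h′′(0) = 8.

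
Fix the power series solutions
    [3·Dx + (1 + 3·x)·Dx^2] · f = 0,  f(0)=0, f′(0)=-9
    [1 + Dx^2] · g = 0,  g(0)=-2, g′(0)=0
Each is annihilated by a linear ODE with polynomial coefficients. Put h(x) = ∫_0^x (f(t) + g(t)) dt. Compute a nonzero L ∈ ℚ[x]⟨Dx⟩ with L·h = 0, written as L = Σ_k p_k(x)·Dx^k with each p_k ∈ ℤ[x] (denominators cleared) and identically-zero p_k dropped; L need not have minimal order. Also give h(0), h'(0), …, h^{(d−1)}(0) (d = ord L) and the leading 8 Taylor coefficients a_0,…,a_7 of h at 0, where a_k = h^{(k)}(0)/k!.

L = (165 + 18·x + 27·x^2)·Dx^2 + (19 + 63·x + 27·x^2 + 27·x^3)·Dx^3 + (165 + 18·x + 27·x^2)·Dx^4 + (19 + 63·x + 27·x^2 + 27·x^3)·Dx^5  (order 5).
h: a_k = 0, -2, -9/2, 29/6, -27/4, 182/15, -243/10, 131221/2520, …
ICs: h(0) = 0, h′(0) = -2, h′′(0) = -9, h′′′(0) = 29, h′′′′(0) = -162.

f: a_k = 0, -9, 27/2, -27, 243/4, -729/5, 729/2, -6561/7, …
g: a_k = -2, 0, 1, 0, -1/12, 0, 1/360, 0, …
Sum ⇒ L₀ = lclm(L_f,L_g) in ℚ(x)⟨Dx⟩.
h=∫₀ˣh₀: take L = L₀·Dx.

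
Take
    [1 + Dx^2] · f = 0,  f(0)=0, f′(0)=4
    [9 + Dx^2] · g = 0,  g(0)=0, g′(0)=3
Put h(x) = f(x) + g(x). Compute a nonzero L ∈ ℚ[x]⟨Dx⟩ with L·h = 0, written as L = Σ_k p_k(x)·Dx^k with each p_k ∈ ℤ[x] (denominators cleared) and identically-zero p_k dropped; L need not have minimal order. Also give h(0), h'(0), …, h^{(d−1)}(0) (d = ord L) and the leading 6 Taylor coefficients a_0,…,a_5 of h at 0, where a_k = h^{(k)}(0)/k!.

L = 9 + 10·Dx^2 + Dx^4  (order 4).
h: a_k = 0, 7, 0, -31/6, 0, 247/120, …
ICs: h(0) = 0, h′(0) = 7, h′′(0) = 0, h′′′(0) = -31.

f: a_k = 0, 4, 0, -2/3, 0, 1/30, …
g: a_k = 0, 3, 0, -9/2, 0, 81/40, …
h₀=f+g: left-lcm gives L₀, ord ≤ 4.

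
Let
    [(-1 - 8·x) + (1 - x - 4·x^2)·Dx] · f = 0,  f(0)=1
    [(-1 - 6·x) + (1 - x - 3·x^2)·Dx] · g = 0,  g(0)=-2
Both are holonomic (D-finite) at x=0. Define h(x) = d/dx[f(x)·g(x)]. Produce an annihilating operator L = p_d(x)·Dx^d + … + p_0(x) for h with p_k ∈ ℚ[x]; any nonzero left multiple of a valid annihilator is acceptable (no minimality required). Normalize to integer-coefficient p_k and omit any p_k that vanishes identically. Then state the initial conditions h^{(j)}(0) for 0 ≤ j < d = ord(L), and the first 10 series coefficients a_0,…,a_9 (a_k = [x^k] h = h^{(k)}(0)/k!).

L = (20 + 30·x - 12·x^2 - 768·x^3 - 708·x^4 + 2520·x^5 + 2880·x^6) + (-2 - 8·x + 57·x^2 + 64·x^3 - 330·x^4 - 285·x^5 + 588·x^6 + 576·x^7)·Dx  (order 1).
h: a_k = -4, -40, -150, -672, -2240, -7884, -24780, -78496, -236610, -709040, …
ICs: h(0) = -4.

f: a_k = 1, 1, 5, 9, 29, 65, 181, 441, 1165, 2929, …
g: a_k = -2, -2, -8, -14, -38, -80, -194, -434, -1016, -2318, …
Sym-product of L_f,L_g gives L₀ (≤ ord 1).
h=h₀': d/dx-closure on L₀ ⇒ L.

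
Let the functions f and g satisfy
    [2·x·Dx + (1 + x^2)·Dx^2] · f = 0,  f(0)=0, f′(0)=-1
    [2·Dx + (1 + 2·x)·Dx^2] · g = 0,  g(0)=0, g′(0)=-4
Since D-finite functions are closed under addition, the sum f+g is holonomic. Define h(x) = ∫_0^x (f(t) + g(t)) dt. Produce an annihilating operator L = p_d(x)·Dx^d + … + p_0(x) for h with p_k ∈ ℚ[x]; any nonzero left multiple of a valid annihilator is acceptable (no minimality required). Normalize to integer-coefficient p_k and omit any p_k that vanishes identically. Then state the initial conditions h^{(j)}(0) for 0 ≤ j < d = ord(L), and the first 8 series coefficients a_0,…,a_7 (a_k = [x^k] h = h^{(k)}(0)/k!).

f: a_k = 0, -1, 0, 1/3, 0, -1/5, 0, 1/7, …
g: a_k = 0, -4, 4, -16/3, 8, -64/5, 64/3, -256/7, …
f+g: L₀ = lclm(L_f,L_g), ord ≤ 2+2.
Integrate: L := L₀·Dx.
L = (-2 - 12·x + 6·x^2 + 4·x^3)·Dx^2 + (-5 - 4·x - 9·x^2 + 12·x^3 + 8·x^4)·Dx^3 + (-1 - x + 2·x^2 + x^3 + 3·x^4 + 2·x^5)·Dx^4  (order 4).
h: a_k = 0, 0, -5/2, 4/3, -5/4, 8/5, -13/6, 64/21, …
ICs: h(0) = 0, h′(0) = 0, h′′(0) = -5, h′′′(0) = 8.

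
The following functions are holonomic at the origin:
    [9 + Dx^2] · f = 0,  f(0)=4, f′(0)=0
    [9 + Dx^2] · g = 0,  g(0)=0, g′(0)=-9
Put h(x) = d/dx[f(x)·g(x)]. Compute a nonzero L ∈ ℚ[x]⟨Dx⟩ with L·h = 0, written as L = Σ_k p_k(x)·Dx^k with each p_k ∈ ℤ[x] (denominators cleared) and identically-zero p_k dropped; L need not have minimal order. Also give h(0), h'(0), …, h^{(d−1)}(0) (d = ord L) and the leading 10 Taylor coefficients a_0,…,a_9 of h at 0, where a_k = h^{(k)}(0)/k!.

f: a_k = 4, 0, -18, 0, 27/2, 0, -81/20, 0, 729/1120, 0, …
g: a_k = 0, -9, 0, 27/2, 0, -243/40, 0, 729/560, 0, -729/4480, …
h₀=f·g: eliminate ⇒ L₀, order ≤ 2·2.
h₀' ⇒ L via d/dx closure of L₀.
L = 36 + Dx^2  (order 2).
h: a_k = -36, 0, 648, 0, -1944, 0, 11664/5, 0, -52488/35, 0, …
ICs: h(0) = -36, h′(0) = 0.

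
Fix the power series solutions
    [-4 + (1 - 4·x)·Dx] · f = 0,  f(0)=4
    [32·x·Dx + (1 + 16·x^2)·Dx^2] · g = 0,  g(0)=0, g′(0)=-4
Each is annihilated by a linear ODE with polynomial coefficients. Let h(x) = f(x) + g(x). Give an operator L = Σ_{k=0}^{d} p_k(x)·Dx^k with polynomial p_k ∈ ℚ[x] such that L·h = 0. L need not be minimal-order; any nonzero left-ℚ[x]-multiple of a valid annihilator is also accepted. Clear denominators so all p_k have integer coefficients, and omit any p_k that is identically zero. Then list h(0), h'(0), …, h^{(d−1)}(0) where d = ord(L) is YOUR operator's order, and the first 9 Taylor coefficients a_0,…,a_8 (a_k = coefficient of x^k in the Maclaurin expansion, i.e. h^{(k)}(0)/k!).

f: a_k = 4, 16, 64, 256, 1024, 4096, 16384, 65536, 262144, …
g: a_k = 0, -4, 0, 64/3, 0, -1024/5, 0, 16384/7, 0, …
Weyl lclm of L_f,L_g ⇒ L₀ (ord ≤ 3).
L = (-32 + 512·x + 1536·x^2)·Dx + (16 - 32·x + 256·x^2 + 1536·x^3)·Dx^2 + (-1 + 256·x^4)·Dx^3  (order 3).
h: a_k = 4, 12, 64, 832/3, 1024, 19456/5, 16384, 475136/7, 262144, …
ICs: h(0) = 4, h′(0) = 12, h′′(0) = 128.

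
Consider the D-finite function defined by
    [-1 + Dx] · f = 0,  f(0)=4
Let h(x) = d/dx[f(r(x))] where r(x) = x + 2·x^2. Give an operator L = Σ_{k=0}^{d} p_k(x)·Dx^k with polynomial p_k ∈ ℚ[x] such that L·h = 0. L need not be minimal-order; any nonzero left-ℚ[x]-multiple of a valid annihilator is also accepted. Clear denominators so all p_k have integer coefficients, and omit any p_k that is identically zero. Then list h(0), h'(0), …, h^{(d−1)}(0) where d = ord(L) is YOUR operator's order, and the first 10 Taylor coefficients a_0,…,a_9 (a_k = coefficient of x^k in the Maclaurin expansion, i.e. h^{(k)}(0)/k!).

f: a_k = 4, 4, 2, 2/3, 1/6, 1/30, 1/180, 1/1260, 1/10080, 1/90720, …
L₀ from L_f via x↦r, Dx↦r'^{-1}Dx.
h=h₀': d/dx-closure on L₀ ⇒ L.
L = (5 + 8·x + 16·x^2) + (-1 - 4·x)·Dx  (order 1).
h: a_k = 4, 20, 26, 146/3, 281/6, 1741/30, 1697/36, 57233/1260, 328753/10080, 2389141/90720, …
ICs: h(0) = 4.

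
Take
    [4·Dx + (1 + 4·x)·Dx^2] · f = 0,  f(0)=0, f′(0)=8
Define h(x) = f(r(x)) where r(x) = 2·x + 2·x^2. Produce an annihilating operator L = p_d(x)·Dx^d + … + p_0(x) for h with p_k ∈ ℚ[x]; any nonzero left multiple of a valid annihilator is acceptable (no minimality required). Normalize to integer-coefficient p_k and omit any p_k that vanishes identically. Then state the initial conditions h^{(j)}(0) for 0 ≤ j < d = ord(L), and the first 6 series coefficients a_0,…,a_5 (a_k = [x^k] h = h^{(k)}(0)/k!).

f: a_k = 0, 8, -16, 128/3, -128, 2048/5, …
f∘r: x↦r, Dx↦Dx/r' in L_f ⇒ L₀.
L = (6 + 16·x + 16·x^2)·Dx + (1 + 10·x + 24·x^2 + 16·x^3)·Dx^2  (order 2).
h: a_k = 0, 16, -48, 640/3, -1088, 29696/5, …
ICs: h(0) = 0, h′(0) = 16.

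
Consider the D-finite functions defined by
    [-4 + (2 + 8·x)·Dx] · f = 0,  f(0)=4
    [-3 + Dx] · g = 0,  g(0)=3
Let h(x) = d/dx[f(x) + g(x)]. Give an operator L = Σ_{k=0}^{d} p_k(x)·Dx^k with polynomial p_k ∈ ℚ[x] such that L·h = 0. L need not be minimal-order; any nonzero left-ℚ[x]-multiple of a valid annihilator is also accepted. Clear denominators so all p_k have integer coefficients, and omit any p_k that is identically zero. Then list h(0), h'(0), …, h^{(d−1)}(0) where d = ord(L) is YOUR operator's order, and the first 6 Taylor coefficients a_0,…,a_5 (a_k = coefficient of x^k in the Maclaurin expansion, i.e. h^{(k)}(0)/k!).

f: a_k = 4, 8, -8, 16, -40, 112, …
g: a_k = 3, 9, 27/2, 27/2, 81/8, 243/40, …
Sum ⇒ L₀ = lclm(L_f,L_g) in ℚ(x)⟨Dx⟩.
h=h₀': d/dx-closure on L₀ ⇒ L.
L = (-54 - 72·x) + (3 - 72·x - 144·x^2)·Dx + (5 + 32·x + 48·x^2)·Dx^2  (order 2).
h: a_k = 17, 11, 177/2, -239/2, 4723/8, -79911/40, …
ICs: h(0) = 17, h′(0) = 11.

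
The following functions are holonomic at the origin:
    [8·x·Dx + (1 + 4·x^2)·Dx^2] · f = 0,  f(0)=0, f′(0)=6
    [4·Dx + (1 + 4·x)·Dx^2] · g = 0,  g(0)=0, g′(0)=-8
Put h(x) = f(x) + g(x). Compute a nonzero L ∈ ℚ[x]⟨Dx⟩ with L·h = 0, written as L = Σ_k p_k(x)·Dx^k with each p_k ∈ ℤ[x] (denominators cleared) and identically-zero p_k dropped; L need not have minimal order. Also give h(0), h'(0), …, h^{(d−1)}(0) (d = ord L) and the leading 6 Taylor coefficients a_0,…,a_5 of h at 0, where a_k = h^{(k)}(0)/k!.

L = (-8 - 96·x + 96·x^2 + 128·x^3)·Dx + (-10 - 16·x - 72·x^2 + 192·x^3 + 256·x^4)·Dx^2 + (-1 - 2·x + 8·x^2 + 8·x^3 + 48·x^4 + 64·x^5)·Dx^3  (order 3).
h: a_k = 0, -2, 16, -152/3, 128, -1952/5, …
ICs: h(0) = 0, h′(0) = -2, h′′(0) = 32.

f: a_k = 0, 6, 0, -8, 0, 96/5, …
g: a_k = 0, -8, 16, -128/3, 128, -2048/5, …
f+g: L₀ = lclm(L_f,L_g), ord ≤ 2+2.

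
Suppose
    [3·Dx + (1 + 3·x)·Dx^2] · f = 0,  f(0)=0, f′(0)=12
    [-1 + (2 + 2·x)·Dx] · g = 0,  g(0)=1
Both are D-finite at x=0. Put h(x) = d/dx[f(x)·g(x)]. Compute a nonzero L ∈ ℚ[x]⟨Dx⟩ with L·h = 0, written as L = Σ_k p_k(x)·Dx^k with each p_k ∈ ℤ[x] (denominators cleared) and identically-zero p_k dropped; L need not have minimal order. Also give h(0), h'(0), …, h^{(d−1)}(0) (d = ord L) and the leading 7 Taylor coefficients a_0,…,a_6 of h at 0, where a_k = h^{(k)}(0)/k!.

f: a_k = 0, 12, -18, 36, -81, 972/5, -486, …
g: a_k = 1, 1/2, -1/8, 1/16, -5/128, 7/256, -21/1024, …
f·g: L₀ = L_f ⊗_s L_g, ord ≤ 2·1.
Derive L from L₀ (diff closure).
L = (-13 - 6·x + 3·x^2) + (-32 - 56·x + 24·x^3)·Dx + (-4 - 16·x - 8·x^2 + 16·x^3 + 12·x^4)·Dx^2  (order 2).
h: a_k = 12, -24, 153/2, -240, 23649/32, -180189/80, 8737857/1280, …
ICs: h(0) = 12, h′(0) = -24.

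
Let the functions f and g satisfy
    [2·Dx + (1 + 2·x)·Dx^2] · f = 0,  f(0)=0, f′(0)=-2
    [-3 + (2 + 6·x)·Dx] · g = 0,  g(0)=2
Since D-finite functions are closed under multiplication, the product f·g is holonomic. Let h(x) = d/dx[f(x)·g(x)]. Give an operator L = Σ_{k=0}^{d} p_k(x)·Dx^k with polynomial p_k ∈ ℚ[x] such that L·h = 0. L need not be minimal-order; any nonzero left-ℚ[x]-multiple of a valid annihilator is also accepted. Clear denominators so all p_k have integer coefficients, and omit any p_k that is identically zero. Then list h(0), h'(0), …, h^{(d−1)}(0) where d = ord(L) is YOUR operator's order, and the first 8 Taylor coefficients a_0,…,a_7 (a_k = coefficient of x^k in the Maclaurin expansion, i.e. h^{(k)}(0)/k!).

f: a_k = 0, -2, 2, -8/3, 4, -32/5, 32/3, -128/7, …
g: a_k = 2, 3, -9/4, 27/8, -405/64, 1701/128, -15309/512, 72171/1024, …
Sym-product of L_f,L_g gives L₀ (≤ ord 2).
Derive L from L₀ (diff closure).
L = (39 + 180·x + 108·x^2) + (116 + 756·x + 1512·x^2 + 864·x^3)·Dx + (20 + 184·x + 612·x^2 + 864·x^3 + 432·x^4)·Dx^2  (order 2).
h: a_k = -4, -4, 31/2, -45, 3937/32, -52897/160, 1134179/1280, -5339567/2240, …
ICs: h(0) = -4, h′(0) = -4.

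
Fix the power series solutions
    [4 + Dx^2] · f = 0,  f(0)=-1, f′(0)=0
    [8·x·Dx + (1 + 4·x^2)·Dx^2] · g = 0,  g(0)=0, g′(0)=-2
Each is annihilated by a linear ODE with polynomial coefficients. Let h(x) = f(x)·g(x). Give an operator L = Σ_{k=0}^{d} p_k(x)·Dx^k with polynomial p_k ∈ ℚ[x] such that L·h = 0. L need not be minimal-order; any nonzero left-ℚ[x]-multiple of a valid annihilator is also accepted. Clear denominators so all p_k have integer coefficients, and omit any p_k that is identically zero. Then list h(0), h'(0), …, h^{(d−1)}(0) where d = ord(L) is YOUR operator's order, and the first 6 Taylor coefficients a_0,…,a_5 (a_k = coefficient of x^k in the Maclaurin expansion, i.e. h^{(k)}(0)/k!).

f: a_k = -1, 0, 2, 0, -2/3, 0, …
g: a_k = 0, -2, 0, 8/3, 0, -32/5, …
f·g: L₀ = L_f ⊗_s L_g, ord ≤ 2·2.
L = (80 + 832·x^2 + 1408·x^4 + 2048·x^6 + 2048·x^8) + (96·x + 640·x^3 + 1536·x^5 + 2048·x^7)·Dx + (24 + 256·x^2 + 576·x^4 + 1024·x^6 + 1024·x^8)·Dx^2 + (24·x + 160·x^3 + 384·x^5 + 512·x^7)·Dx^3 + (1 + 12·x^2 + 56·x^4 + 128·x^6 + 128·x^8)·Dx^4  (order 4).
h: a_k = 0, 2, 0, -20/3, 0, 196/15, …
ICs: h(0) = 0, h′(0) = 2, h′′(0) = 0, h′′′(0) = -40.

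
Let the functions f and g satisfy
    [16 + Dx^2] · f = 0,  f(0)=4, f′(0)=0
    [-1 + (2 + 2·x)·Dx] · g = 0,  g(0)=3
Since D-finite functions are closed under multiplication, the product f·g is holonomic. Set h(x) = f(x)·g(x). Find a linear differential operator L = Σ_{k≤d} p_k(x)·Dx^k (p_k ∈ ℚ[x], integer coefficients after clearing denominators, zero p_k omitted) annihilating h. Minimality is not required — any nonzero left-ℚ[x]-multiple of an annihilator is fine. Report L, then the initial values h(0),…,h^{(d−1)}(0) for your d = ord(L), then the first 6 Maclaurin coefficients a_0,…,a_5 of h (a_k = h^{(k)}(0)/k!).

L = (67 + 128·x + 64·x^2) + (-4 - 4·x)·Dx + (4 + 8·x + 4·x^2)·Dx^2  (order 2).
h: a_k = 12, 6, -195/2, -189/4, 4465/32, 3733/64, …
ICs: h(0) = 12, h′(0) = 6.

f: a_k = 4, 0, -32, 0, 128/3, 0, …
g: a_k = 3, 3/2, -3/8, 3/16, -15/128, 21/256, …
Product ⇒ symmetric product L₀, ord ≤ 2.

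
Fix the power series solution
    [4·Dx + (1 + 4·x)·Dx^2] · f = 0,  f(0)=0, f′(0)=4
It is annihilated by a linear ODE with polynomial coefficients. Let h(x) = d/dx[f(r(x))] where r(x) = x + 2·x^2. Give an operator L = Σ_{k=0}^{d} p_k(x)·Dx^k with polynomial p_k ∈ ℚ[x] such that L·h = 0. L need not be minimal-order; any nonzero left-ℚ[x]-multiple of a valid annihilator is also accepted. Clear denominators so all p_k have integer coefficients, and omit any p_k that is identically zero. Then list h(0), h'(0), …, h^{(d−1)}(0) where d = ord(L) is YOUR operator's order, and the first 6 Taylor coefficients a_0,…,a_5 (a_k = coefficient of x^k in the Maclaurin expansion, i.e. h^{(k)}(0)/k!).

L = (16·x + 32·x^2) + (1 + 8·x + 24·x^2 + 32·x^3)·Dx  (order 1).
h: a_k = 4, 0, -32, 128, -256, 0, …
ICs: h(0) = 4.

f: a_k = 0, 4, -8, 64/3, -64, 1024/5, …
L₀ from L_f via x↦r, Dx↦r'^{-1}Dx.
h=h₀': d/dx-closure on L₀ ⇒ L.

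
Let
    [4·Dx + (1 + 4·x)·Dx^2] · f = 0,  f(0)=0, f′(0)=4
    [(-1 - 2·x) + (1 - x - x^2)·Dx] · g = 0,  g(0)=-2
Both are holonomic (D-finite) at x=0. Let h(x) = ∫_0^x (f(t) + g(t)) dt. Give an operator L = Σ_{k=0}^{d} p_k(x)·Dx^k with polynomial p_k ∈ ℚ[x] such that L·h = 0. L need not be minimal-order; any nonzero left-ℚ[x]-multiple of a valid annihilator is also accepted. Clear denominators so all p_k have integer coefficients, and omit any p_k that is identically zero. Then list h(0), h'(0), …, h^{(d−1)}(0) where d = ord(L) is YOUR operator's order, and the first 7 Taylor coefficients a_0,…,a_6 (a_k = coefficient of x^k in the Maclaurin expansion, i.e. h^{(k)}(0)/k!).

L = (-100 - 272·x - 392·x^2 - 144·x^3 - 96·x^4)·Dx^2 + (7 - 96·x - 434·x^2 - 540·x^3 - 304·x^4 - 160·x^5)·Dx^3 + (4 + 25·x + 28·x^2 - 46·x^3 - 73·x^4 - 76·x^5 - 32·x^6)·Dx^4  (order 4).
h: a_k = 0, -2, 1, -4, 23/6, -74/5, 472/15, …
ICs: h(0) = 0, h′(0) = -2, h′′(0) = 2, h′′′(0) = -24.

f: a_k = 0, 4, -8, 64/3, -64, 1024/5, -2048/3, …
g: a_k = -2, -2, -4, -6, -10, -16, -26, …
f+g: L₀ = lclm(L_f,L_g), ord ≤ 2+1.
Integrate: L := L₀·Dx.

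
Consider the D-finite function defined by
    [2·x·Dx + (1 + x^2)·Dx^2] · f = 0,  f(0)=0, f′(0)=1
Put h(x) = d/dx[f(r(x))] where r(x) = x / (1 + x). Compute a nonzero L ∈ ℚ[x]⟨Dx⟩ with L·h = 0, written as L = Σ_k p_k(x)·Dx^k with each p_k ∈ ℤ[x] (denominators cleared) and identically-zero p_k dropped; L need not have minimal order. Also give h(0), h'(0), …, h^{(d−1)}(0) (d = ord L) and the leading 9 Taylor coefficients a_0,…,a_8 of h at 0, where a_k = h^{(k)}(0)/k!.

f: a_k = 0, 1, 0, -1/3, 0, 1/5, 0, -1/7, 0, …
Change of var in L_f (x↦r) gives L₀.
h₀' ⇒ L via d/dx closure of L₀.
L = (2 + 4·x) + (1 + 2·x + 2·x^2)·Dx  (order 1).
h: a_k = 1, -2, 2, 0, -4, 8, -8, 0, 16, …
ICs: h(0) = 1.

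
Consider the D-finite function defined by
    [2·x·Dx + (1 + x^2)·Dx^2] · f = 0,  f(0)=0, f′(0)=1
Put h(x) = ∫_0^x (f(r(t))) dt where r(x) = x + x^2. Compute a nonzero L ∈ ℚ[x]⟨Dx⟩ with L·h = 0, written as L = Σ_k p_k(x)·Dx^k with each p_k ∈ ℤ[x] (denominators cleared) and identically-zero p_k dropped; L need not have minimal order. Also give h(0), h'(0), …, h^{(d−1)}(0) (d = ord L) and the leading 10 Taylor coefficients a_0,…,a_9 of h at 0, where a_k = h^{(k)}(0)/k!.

L = (-2 + 2·x + 8·x^2 + 12·x^3 + 6·x^4)·Dx^2 + (1 + 2·x + x^2 + 4·x^3 + 5·x^4 + 2·x^5)·Dx^3  (order 3).
h: a_k = 0, 0, 1/2, 1/3, -1/12, -1/5, -2/15, 2/21, 13/56, 1/9, …
ICs: h(0) = 0, h′(0) = 0, h′′(0) = 1.

f: a_k = 0, 1, 0, -1/3, 0, 1/5, 0, -1/7, 0, 1/9, …
f∘r: x↦r, Dx↦Dx/r' in L_f ⇒ L₀.
∫: right-multiply L₀ by Dx.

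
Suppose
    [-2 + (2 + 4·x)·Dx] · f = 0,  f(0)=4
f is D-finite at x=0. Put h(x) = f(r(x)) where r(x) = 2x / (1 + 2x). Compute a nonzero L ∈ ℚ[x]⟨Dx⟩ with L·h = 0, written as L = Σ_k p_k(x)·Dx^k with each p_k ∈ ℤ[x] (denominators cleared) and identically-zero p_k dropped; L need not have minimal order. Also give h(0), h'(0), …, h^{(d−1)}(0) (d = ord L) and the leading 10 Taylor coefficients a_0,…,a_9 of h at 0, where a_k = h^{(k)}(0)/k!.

L = -2 + (1 + 8·x + 12·x^2)·Dx  (order 1).
h: a_k = 4, 8, -24, 80, -296, 1200, -5232, 24096, -115560, 571184, …
ICs: h(0) = 4.

f: a_k = 4, 4, -2, 2, -5/2, 7/2, -21/4, 33/4, -429/32, 715/32, …
Substitute x→r, Dx→(1/r')Dx; clear ⇒ L₀.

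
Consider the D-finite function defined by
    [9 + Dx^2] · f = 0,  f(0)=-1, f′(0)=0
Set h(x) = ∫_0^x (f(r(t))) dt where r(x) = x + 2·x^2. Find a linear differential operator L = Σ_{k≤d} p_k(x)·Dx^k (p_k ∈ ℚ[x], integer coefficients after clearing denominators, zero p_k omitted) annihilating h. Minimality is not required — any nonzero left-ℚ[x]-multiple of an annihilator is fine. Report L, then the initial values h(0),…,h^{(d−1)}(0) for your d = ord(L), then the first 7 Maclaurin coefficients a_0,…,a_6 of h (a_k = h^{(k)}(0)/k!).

f: a_k = -1, 0, 9/2, 0, -27/8, 0, 81/80, …
Change of var in L_f (x↦r) gives L₀.
∫: right-multiply L₀ by Dx.
L = (9 + 108·x + 432·x^2 + 576·x^3)·Dx - 4·Dx^2 + (1 + 4·x)·Dx^3  (order 3).
h: a_k = 0, -1, 0, 3/2, 9/2, 117/40, -9/2, …
ICs: h(0) = 0, h′(0) = -1, h′′(0) = 0.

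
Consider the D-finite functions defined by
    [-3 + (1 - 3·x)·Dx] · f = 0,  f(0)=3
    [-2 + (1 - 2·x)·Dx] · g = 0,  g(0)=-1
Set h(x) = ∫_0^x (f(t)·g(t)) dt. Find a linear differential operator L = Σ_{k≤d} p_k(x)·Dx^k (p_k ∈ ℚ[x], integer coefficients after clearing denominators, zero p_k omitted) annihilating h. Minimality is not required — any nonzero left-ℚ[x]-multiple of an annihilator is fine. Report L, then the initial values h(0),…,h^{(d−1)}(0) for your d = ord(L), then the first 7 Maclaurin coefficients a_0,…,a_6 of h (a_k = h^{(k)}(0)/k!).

f: a_k = 3, 9, 27, 81, 243, 729, 2187, …
g: a_k = -1, -2, -4, -8, -16, -32, -64, …
Sym-product of L_f,L_g gives L₀ (≤ ord 1).
h=∫₀ˣh₀: take L = L₀·Dx.
L = (-5 + 12·x)·Dx + (1 - 5·x + 6·x^2)·Dx^2  (order 2).
h: a_k = 0, -3, -15/2, -19, -195/4, -633/5, -665/2, …
ICs: h(0) = 0, h′(0) = -3.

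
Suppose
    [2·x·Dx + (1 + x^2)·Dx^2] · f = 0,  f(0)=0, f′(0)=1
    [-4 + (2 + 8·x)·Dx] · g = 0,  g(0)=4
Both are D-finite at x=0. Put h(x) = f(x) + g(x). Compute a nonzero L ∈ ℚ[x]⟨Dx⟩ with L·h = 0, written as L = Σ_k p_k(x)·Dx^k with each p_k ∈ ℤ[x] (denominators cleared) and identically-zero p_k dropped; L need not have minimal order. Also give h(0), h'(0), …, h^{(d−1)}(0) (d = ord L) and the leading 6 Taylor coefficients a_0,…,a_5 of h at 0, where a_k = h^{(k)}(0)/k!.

f: a_k = 0, 1, 0, -1/3, 0, 1/5, …
g: a_k = 4, 8, -8, 16, -40, 112, …
Sum ⇒ L₀ = lclm(L_f,L_g) in ℚ(x)⟨Dx⟩.
L = (-4 - 40·x + 12·x^2 + 24·x^3)·Dx + (-14 - 16·x - 50·x^2 + 48·x^3 + 84·x^4)·Dx^2 + (-2 - 6·x + 12·x^2 + 18·x^3 + 14·x^4 + 24·x^5)·Dx^3  (order 3).
h: a_k = 4, 9, -8, 47/3, -40, 561/5, …
ICs: h(0) = 4, h′(0) = 9, h′′(0) = -16.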